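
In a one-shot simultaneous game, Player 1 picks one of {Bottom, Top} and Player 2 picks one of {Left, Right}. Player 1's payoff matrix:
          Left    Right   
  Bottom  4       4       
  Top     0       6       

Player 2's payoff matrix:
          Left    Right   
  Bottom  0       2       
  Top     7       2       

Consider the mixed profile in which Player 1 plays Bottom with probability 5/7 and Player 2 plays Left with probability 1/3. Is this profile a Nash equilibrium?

Yes

Check Player 2's indifference given Player 1's mix p = 5/7:
  payoff from Left = 2; payoff from Right = 2 — equal.
Check Player 1's indifference given Player 2's mix q = 1/3:
  payoff from Bottom = 4; payoff from Top = 4 — equal.
Both players are indifferent, so neither can profitably deviate.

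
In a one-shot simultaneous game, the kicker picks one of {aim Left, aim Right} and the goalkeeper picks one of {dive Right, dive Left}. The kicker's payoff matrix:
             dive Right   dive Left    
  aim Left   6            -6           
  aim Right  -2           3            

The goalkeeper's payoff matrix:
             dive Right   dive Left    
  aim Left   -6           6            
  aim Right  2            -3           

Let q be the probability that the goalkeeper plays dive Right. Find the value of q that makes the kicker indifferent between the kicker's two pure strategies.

For the kicker to be willing to mix, the kicker must be indifferent between aim Left and aim Right, which pins down the goalkeeper's mix.
  the kicker's payoff to aim Left: q·6 + (1−q)·(-6) = 12q - 6
  the kicker's payoff to aim Right: q·(-2) + (1−q)·3 = -5q + 3
  12q - 6 = -5q + 3  ⇒  17q = 9  ⇒  q = 9/17.

q = 9/17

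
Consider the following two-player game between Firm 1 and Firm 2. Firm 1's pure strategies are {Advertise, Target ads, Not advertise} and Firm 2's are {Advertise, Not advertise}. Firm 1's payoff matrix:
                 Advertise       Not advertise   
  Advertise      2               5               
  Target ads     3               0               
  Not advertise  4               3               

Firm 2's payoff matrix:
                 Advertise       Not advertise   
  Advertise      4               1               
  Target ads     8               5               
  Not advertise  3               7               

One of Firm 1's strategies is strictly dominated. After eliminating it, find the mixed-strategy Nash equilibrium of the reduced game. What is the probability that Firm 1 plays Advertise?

Firm 1's strategy Target ads is strictly dominated by Not advertise: 4 > 3 and 3 > 0. Eliminate Target ads.
Set Firm 2's expected payoff from Advertise equal to that from Not advertise:
  Firm 2's payoff from Advertise: p·4 + (1−p)·3 = p + 3
  Firm 2's payoff from Not advertise: p·1 + (1−p)·7 = -6p + 7
  p + 3 = -6p + 7  ⇒  7p = 4  ⇒  p = 4/7.

p = 4/7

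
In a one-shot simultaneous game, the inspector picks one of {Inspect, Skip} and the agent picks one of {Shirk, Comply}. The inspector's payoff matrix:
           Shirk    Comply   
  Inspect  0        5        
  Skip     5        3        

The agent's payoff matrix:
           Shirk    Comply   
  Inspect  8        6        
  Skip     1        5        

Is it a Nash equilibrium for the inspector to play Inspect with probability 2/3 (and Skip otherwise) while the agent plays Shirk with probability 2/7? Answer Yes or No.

Check the agent's indifference given the inspector's mix p = 2/3:
  payoff from Shirk = 17/3; payoff from Comply = 17/3 — equal.
Check the inspector's indifference given the agent's mix q = 2/7:
  payoff from Inspect = 25/7; payoff from Skip = 25/7 — equal.
Both players are indifferent, so neither can profitably deviate.

Yes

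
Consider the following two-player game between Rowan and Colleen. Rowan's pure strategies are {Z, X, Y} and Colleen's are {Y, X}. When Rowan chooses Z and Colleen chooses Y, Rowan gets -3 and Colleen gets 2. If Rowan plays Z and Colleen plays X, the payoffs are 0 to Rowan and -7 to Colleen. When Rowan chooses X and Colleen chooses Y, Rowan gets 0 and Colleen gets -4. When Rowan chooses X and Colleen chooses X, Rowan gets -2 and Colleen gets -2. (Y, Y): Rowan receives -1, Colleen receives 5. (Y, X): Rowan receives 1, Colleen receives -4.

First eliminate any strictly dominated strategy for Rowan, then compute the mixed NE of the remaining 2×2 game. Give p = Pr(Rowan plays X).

p = 9/11

Rowan's strategy Z is strictly dominated by Y: -1 > -3 and 1 > 0. Eliminate Z.
Set Colleen's expected payoff from Y equal to that from X:
  Colleen's payoff from Y: p·(-4) + (1−p)·5 = -9p + 5
  Colleen's payoff from X: p·(-2) + (1−p)·(-4) = 2p - 4
  -9p + 5 = 2p - 4  ⇒  -11p = -9  ⇒  p = 9/11.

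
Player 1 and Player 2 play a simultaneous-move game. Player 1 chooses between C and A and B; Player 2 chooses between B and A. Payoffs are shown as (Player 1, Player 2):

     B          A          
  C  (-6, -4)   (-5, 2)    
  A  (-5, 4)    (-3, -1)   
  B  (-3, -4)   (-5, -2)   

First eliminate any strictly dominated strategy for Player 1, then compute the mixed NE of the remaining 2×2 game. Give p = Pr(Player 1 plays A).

p = 2/7

Player 1's strategy C is strictly dominated by A: -5 > -6 and -3 > -5. Eliminate C.
Player 2's indifference between B and A determines Player 1's mixing probability p:
  Player 2's payoff to B: p·4 + (1−p)·(-4) = 8p - 4
  Player 2's payoff to A: p·(-1) + (1−p)·(-2) = p - 2
  8p - 4 = p - 2  ⇒  7p = 2  ⇒  p = 2/7.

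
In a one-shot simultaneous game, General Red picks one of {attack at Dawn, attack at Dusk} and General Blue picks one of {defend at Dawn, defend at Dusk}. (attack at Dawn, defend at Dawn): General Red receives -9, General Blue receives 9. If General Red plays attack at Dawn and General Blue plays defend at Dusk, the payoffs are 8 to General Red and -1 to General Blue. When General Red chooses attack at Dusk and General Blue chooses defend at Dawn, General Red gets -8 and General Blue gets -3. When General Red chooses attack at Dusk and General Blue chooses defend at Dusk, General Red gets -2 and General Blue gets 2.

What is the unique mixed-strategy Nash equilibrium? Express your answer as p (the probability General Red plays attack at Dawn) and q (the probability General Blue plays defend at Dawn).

In a mixed equilibrium General Blue is indifferent between defend at Dawn and defend at Dusk; this condition fixes p.
  General Blue's payoff to defend at Dawn: p·9 + (1−p)·(-3) = 12p - 3
  General Blue's payoff to defend at Dusk: p·(-1) + (1−p)·2 = -3p + 2
  12p - 3 = -3p + 2  ⇒  15p = 5  ⇒  p = 1/3.
For General Red to be willing to mix, General Red must be indifferent between attack at Dawn and attack at Dusk, which pins down General Blue's mix.
  General Red's payoff to attack at Dawn: q·(-9) + (1−q)·8 = -17q + 8
  General Red's payoff to attack at Dusk: q·(-8) + (1−q)·(-2) = -6q - 2
  -17q + 8 = -6q - 2  ⇒  -11q = -10  ⇒  q = 10/11.

p = 1/3, q = 10/11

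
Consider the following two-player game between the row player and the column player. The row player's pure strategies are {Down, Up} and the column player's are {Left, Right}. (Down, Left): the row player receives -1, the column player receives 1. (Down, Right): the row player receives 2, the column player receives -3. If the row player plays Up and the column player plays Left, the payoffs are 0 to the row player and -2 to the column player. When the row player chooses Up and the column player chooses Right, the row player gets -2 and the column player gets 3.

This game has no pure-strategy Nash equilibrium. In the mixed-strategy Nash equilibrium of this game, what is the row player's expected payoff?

-2/5

The row player's indifference between Down and Up determines the column player's mixing probability q:
  the row player's payoff from Down: q·(-1) + (1−q)·2 = -3q + 2
  the row player's payoff from Up: q·0 + (1−q)·(-2) = 2q - 2
  -3q + 2 = 2q - 2  ⇒  -5q = -4  ⇒  q = 4/5.
At equilibrium the row player is indifferent across rows, so the row player's payoff equals the payoff from Down: (4/5)·(-1) + (1/5)·2 = -2/5.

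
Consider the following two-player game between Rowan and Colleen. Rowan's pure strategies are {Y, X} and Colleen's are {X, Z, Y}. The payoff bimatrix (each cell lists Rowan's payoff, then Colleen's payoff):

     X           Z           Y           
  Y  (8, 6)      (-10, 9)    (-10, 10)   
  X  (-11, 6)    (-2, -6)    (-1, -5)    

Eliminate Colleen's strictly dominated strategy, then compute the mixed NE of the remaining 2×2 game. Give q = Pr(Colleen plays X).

q = 9/28

Colleen's strategy Z is strictly dominated by Y: 10 > 9 and -5 > -6. Eliminate Z.
In a mixed equilibrium Rowan is indifferent between Y and X; this condition fixes q.
  Rowan's expected payoff from Y: q·8 + (1−q)·(-10) = 18q - 10
  Rowan's expected payoff from X: q·(-11) + (1−q)·(-1) = -10q - 1
  18q - 10 = -10q - 1  ⇒  28q = 9  ⇒  q = 9/28.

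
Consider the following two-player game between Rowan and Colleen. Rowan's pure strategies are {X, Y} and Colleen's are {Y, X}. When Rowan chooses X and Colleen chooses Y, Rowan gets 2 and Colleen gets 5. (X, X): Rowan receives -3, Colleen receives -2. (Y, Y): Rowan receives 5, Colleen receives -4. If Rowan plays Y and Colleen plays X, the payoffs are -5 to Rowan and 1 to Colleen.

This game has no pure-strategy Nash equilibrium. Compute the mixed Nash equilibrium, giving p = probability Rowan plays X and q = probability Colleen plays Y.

p = 5/12, q = 2/5

Rowan's mix must leave Colleen indifferent between Y and X.
  Colleen's expected payoff from Y: p·5 + (1−p)·(-4) = 9p - 4
  Colleen's expected payoff from X: p·(-2) + (1−p)·1 = -3p + 1
  9p - 4 = -3p + 1  ⇒  12p = 5  ⇒  p = 5/12.
Rowan's indifference between X and Y determines Colleen's mixing probability q:
  Rowan's expected payoff from X: q·2 + (1−q)·(-3) = 5q - 3
  Rowan's expected payoff from Y: q·5 + (1−q)·(-5) = 10q - 5
  5q - 3 = 10q - 5  ⇒  -5q = -2  ⇒  q = 2/5.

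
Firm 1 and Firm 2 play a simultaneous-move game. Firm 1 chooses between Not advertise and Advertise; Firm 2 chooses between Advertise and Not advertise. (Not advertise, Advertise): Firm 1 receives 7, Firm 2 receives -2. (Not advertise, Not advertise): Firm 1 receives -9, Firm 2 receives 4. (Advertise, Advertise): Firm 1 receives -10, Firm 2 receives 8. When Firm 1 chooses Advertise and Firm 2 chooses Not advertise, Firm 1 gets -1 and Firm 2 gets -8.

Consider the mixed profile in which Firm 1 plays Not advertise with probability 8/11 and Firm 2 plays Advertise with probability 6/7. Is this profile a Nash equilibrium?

No

Given Firm 2's mix q = 6/7, Firm 1's payoff from Not advertise is 33/7 but from Advertise is -61/7. Firm 1 strictly prefers Not advertise, so Firm 1 would not mix.
So the proposed profile is not a Nash equilibrium.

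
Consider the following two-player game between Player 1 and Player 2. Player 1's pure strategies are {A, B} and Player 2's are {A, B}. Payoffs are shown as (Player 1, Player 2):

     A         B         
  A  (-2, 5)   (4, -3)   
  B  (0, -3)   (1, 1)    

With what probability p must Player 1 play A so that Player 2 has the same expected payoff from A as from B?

In a mixed equilibrium Player 2 is indifferent between A and B; this condition fixes p.
  Player 2's payoff to A: p·5 + (1−p)·(-3) = 8p - 3
  Player 2's payoff to B: p·(-3) + (1−p)·1 = -4p + 1
  8p - 3 = -4p + 1  ⇒  12p = 4  ⇒  p = 1/3.

p = 1/3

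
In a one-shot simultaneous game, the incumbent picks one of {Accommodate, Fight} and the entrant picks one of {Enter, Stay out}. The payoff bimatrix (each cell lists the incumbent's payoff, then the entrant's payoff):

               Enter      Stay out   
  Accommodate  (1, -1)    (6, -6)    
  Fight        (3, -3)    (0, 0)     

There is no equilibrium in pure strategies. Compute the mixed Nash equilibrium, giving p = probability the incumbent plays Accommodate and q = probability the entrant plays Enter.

p = 3/8, q = 3/4

The entrant's indifference between Enter and Stay out determines the incumbent's mixing probability p:
  the entrant's expected payoff from Enter: p·(-1) + (1−p)·(-3) = 2p - 3
  the entrant's expected payoff from Stay out: p·(-6) + (1−p)·0 = -6p
  2p - 3 = -6p  ⇒  8p = 3  ⇒  p = 3/8.
In a mixed equilibrium the incumbent is indifferent between Accommodate and Fight; this condition fixes q.
  the incumbent's payoff from Accommodate: q·1 + (1−q)·6 = -5q + 6
  the incumbent's payoff from Fight: q·3 + (1−q)·0 = 3q
  -5q + 6 = 3q  ⇒  -8q = -6  ⇒  q = 3/4.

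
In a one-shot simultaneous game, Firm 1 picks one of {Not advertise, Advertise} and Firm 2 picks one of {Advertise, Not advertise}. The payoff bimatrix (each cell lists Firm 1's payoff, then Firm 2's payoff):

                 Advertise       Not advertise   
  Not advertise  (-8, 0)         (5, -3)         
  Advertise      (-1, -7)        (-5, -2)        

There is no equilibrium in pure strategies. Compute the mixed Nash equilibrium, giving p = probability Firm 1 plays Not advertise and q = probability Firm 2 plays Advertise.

p = 5/8, q = 10/17

In a mixed equilibrium Firm 2 is indifferent between Advertise and Not advertise; this condition fixes p.
  Firm 2's payoff from Advertise: p·0 + (1−p)·(-7) = 7p - 7
  Firm 2's payoff from Not advertise: p·(-3) + (1−p)·(-2) = -p - 2
  7p - 7 = -p - 2  ⇒  8p = 5  ⇒  p = 5/8.
Set Firm 1's expected payoff from Not advertise equal to that from Advertise:
  Firm 1's expected payoff from Not advertise: q·(-8) + (1−q)·5 = -13q + 5
  Firm 1's expected payoff from Advertise: q·(-1) + (1−q)·(-5) = 4q - 5
  -13q + 5 = 4q - 5  ⇒  -17q = -10  ⇒  q = 10/17.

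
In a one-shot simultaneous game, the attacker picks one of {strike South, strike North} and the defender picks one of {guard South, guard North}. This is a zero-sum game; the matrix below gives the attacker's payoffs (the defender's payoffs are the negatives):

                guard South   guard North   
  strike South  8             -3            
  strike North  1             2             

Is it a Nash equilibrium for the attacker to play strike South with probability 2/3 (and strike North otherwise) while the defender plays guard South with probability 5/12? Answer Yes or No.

Given the attacker's mix p = 2/3, the defender's payoff from guard South is -17/3 but from guard North is 4/3. The defender strictly prefers guard North, so the defender would not mix.
So the proposed profile is not a Nash equilibrium.

No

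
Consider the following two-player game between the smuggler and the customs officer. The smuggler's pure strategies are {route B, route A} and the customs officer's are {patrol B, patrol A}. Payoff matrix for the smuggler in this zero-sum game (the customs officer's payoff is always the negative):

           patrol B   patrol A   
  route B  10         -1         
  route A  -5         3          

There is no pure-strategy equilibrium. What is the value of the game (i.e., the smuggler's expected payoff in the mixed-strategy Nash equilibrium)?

For the smuggler to be willing to mix, the smuggler must be indifferent between route B and route A, which pins down the customs officer's mix.
  the smuggler's expected payoff from route B: q·10 + (1−q)·(-1) = 11q - 1
  the smuggler's expected payoff from route A: q·(-5) + (1−q)·3 = -8q + 3
  11q - 1 = -8q + 3  ⇒  19q = 4  ⇒  q = 4/19.
The value is the smuggler's expected payoff against this mix (using route B): (4/19)·10 + (15/19)·(-1) = 25/19.

v = 25/19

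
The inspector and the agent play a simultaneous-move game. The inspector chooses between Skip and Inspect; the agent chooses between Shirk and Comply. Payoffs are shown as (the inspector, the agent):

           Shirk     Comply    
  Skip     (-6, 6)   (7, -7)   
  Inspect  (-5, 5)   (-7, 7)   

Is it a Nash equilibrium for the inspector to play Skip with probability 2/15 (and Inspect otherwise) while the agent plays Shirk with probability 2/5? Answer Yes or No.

No

Given the agent's mix q = 2/5, the inspector's payoff from Skip is 9/5 but from Inspect is -31/5. The inspector strictly prefers Skip, so the inspector would not mix.
So the proposed profile is not a Nash equilibrium.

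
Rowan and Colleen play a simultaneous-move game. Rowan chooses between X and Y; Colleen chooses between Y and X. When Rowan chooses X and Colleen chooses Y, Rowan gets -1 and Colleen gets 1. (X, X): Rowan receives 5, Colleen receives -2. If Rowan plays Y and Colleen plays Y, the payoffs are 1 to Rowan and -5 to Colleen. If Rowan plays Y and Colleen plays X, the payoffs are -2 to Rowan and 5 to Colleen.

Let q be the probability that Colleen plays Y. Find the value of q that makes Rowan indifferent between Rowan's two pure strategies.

Rowan's indifference between X and Y determines Colleen's mixing probability q:
  Rowan's payoff to X: q·(-1) + (1−q)·5 = -6q + 5
  Rowan's payoff to Y: q·1 + (1−q)·(-2) = 3q - 2
  -6q + 5 = 3q - 2  ⇒  -9q = -7  ⇒  q = 7/9.

q = 7/9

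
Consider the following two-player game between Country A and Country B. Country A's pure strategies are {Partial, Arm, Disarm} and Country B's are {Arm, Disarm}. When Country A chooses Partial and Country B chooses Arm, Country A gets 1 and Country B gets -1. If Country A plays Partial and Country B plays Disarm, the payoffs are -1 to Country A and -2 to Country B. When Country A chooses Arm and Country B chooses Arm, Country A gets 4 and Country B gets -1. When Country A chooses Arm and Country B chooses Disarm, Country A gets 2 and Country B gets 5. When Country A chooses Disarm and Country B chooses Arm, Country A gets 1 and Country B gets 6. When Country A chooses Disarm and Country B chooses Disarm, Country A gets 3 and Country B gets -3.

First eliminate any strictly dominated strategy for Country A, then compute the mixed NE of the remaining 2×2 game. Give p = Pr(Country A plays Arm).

Country A's strategy Partial is strictly dominated by Arm: 4 > 1 and 2 > -1. Eliminate Partial.
Country B's indifference between Arm and Disarm determines Country A's mixing probability p:
  Country B's payoff from Arm: p·(-1) + (1−p)·6 = -7p + 6
  Country B's payoff from Disarm: p·5 + (1−p)·(-3) = 8p - 3
  -7p + 6 = 8p - 3  ⇒  -15p = -9  ⇒  p = 3/5.

p = 3/5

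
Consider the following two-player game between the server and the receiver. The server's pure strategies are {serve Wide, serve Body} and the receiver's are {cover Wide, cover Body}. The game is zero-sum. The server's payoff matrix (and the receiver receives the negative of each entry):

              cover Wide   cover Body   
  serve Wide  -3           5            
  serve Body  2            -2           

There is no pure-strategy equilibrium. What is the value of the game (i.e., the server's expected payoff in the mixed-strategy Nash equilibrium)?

v = 1/3

The receiver's mix must leave the server indifferent between serve Wide and serve Body.
  the server's payoff to serve Wide: q·(-3) + (1−q)·5 = -8q + 5
  the server's payoff to serve Body: q·2 + (1−q)·(-2) = 4q - 2
  -8q + 5 = 4q - 2  ⇒  -12q = -7  ⇒  q = 7/12.
The value is the server's expected payoff against this mix (using serve Wide): (7/12)·(-3) + (5/12)·5 = 1/3.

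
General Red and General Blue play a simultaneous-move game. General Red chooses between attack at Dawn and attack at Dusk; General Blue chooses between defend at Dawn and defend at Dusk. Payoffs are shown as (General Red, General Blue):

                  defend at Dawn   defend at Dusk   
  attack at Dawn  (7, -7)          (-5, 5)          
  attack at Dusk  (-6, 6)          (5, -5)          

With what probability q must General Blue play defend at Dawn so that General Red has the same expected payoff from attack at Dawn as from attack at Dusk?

Set General Red's expected payoff from attack at Dawn equal to that from attack at Dusk:
  General Red's expected payoff from attack at Dawn: q·7 + (1−q)·(-5) = 12q - 5
  General Red's expected payoff from attack at Dusk: q·(-6) + (1−q)·5 = -11q + 5
  12q - 5 = -11q + 5  ⇒  23q = 10  ⇒  q = 10/23.

q = 10/23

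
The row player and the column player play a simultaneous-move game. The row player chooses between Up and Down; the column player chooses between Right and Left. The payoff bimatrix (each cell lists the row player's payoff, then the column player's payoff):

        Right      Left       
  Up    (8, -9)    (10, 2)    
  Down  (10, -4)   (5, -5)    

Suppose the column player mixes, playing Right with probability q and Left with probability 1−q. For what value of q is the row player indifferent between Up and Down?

In a mixed equilibrium the row player is indifferent between Up and Down; this condition fixes q.
  the row player's payoff to Up: q·8 + (1−q)·10 = -2q + 10
  the row player's payoff to Down: q·10 + (1−q)·5 = 5q + 5
  -2q + 10 = 5q + 5  ⇒  -7q = -5  ⇒  q = 5/7.

q = 5/7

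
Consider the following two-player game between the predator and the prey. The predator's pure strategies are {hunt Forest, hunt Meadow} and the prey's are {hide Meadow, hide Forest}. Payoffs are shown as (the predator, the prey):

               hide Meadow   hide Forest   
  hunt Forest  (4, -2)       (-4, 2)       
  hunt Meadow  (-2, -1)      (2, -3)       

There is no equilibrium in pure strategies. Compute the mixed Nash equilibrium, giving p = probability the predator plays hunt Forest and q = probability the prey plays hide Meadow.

For the prey to be willing to mix, the prey must be indifferent between hide Meadow and hide Forest, which pins down the predator's mix.
  the prey's expected payoff from hide Meadow: p·(-2) + (1−p)·(-1) = -p - 1
  the prey's expected payoff from hide Forest: p·2 + (1−p)·(-3) = 5p - 3
  -p - 1 = 5p - 3  ⇒  -6p = -2  ⇒  p = 1/3.
In a mixed equilibrium the predator is indifferent between hunt Forest and hunt Meadow; this condition fixes q.
  the predator's expected payoff from hunt Forest: q·4 + (1−q)·(-4) = 8q - 4
  the predator's expected payoff from hunt Meadow: q·(-2) + (1−q)·2 = -4q + 2
  8q - 4 = -4q + 2  ⇒  12q = 6  ⇒  q = 1/2.

p = 1/3, q = 1/2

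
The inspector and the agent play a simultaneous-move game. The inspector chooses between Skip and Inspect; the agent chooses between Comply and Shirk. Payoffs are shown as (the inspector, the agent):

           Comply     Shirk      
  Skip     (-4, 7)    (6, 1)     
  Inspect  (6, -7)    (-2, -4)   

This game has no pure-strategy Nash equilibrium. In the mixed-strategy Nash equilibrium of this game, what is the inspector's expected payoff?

Set the inspector's expected payoff from Skip equal to that from Inspect:
  the inspector's payoff to Skip: q·(-4) + (1−q)·6 = -10q + 6
  the inspector's payoff to Inspect: q·6 + (1−q)·(-2) = 8q - 2
  -10q + 6 = 8q - 2  ⇒  -18q = -8  ⇒  q = 4/9.
At equilibrium the inspector is indifferent across rows, so the inspector's payoff equals the payoff from Skip: (4/9)·(-4) + (5/9)·6 = 14/9.

14/9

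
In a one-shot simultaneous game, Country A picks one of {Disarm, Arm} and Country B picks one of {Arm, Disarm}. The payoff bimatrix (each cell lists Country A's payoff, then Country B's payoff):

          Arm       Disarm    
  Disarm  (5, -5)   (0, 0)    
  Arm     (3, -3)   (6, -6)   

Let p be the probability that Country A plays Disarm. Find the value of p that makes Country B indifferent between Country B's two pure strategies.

Set Country B's expected payoff from Arm equal to that from Disarm:
  Country B's expected payoff from Arm: p·(-5) + (1−p)·(-3) = -2p - 3
  Country B's expected payoff from Disarm: p·0 + (1−p)·(-6) = 6p - 6
  -2p - 3 = 6p - 6  ⇒  -8p = -3  ⇒  p = 3/8.

p = 3/8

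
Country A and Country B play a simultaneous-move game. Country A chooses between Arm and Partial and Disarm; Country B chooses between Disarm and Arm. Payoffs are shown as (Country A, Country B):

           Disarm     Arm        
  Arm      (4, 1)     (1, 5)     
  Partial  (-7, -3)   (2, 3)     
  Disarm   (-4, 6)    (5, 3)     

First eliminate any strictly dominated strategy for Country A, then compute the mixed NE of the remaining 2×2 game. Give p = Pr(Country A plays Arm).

Country A's strategy Partial is strictly dominated by Disarm: -4 > -7 and 5 > 2. Eliminate Partial.
For Country B to be willing to mix, Country B must be indifferent between Disarm and Arm, which pins down Country A's mix.
  Country B's payoff to Disarm: p·1 + (1−p)·6 = -5p + 6
  Country B's payoff to Arm: p·5 + (1−p)·3 = 2p + 3
  -5p + 6 = 2p + 3  ⇒  -7p = -3  ⇒  p = 3/7.

p = 3/7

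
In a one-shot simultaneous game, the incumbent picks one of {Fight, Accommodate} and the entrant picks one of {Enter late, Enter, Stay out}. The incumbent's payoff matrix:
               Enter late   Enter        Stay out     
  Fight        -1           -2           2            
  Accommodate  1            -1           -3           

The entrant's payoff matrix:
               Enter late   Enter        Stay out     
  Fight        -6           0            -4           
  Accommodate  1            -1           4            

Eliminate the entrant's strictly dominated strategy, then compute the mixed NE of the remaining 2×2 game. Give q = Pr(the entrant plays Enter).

q = 5/6

The entrant's strategy Enter late is strictly dominated by Stay out: -4 > -6 and 4 > 1. Eliminate Enter late.
For the incumbent to be willing to mix, the incumbent must be indifferent between Fight and Accommodate, which pins down the entrant's mix.
  the incumbent's payoff to Fight: q·(-2) + (1−q)·2 = -4q + 2
  the incumbent's payoff to Accommodate: q·(-1) + (1−q)·(-3) = 2q - 3
  -4q + 2 = 2q - 3  ⇒  -6q = -5  ⇒  q = 5/6.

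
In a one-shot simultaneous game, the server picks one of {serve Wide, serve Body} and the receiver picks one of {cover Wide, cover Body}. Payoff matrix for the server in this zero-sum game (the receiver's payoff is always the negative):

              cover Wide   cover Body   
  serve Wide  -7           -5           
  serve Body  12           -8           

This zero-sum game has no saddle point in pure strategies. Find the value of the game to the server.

v = -58/11

The receiver's mix must leave the server indifferent between serve Wide and serve Body.
  the server's payoff to serve Wide: q·(-7) + (1−q)·(-5) = -2q - 5
  the server's payoff to serve Body: q·12 + (1−q)·(-8) = 20q - 8
  -2q - 5 = 20q - 8  ⇒  -22q = -3  ⇒  q = 3/22.
The value is the server's expected payoff against this mix (using serve Wide): (3/22)·(-7) + (19/22)·(-5) = -58/11.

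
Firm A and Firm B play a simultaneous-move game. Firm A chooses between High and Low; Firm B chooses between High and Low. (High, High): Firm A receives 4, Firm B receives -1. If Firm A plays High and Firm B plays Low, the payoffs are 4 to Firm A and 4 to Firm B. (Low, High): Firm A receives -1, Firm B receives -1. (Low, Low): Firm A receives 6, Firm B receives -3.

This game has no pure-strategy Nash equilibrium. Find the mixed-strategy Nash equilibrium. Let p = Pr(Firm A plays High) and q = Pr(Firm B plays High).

In a mixed equilibrium Firm B is indifferent between High and Low; this condition fixes p.
  Firm B's payoff to High: p·(-1) + (1−p)·(-1) = -1
  Firm B's payoff to Low: p·4 + (1−p)·(-3) = 7p - 3
  -1 = 7p - 3  ⇒  -7p = -2  ⇒  p = 2/7.
Firm B's mix must leave Firm A indifferent between High and Low.
  Firm A's payoff to High: q·4 + (1−q)·4 = 4
  Firm A's payoff to Low: q·(-1) + (1−q)·6 = -7q + 6
  4 = -7q + 6  ⇒  7q = 2  ⇒  q = 2/7.

p = 2/7, q = 2/7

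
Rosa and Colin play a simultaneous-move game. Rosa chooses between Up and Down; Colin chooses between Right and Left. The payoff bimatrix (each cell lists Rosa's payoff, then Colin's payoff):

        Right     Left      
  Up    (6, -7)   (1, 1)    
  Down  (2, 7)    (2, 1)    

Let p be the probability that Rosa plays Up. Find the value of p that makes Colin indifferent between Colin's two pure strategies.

In a mixed equilibrium Colin is indifferent between Right and Left; this condition fixes p.
  Colin's payoff from Right: p·(-7) + (1−p)·7 = -14p + 7
  Colin's payoff from Left: p·1 + (1−p)·1 = 1
  -14p + 7 = 1  ⇒  -14p = -6  ⇒  p = 3/7.

p = 3/7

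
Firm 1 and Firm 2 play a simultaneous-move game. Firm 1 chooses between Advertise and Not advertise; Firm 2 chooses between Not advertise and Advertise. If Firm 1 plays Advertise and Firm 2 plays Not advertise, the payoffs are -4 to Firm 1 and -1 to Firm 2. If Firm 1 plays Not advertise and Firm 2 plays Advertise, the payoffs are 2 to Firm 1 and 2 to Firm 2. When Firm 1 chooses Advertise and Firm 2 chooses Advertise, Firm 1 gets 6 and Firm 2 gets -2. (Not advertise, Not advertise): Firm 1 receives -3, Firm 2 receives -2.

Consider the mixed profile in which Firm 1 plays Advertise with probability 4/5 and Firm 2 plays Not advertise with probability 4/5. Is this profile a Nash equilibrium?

Yes

Check Firm 2's indifference given Firm 1's mix p = 4/5:
  payoff from Not advertise = -6/5; payoff from Advertise = -6/5 — equal.
Check Firm 1's indifference given Firm 2's mix q = 4/5:
  payoff from Advertise = -2; payoff from Not advertise = -2 — equal.
Both players are indifferent, so neither can profitably deviate.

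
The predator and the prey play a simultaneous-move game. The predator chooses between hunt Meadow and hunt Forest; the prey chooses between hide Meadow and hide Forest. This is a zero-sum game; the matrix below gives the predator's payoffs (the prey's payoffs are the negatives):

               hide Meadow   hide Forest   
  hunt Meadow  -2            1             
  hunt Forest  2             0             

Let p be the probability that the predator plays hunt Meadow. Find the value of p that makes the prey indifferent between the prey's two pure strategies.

The prey's indifference between hide Meadow and hide Forest determines the predator's mixing probability p:
  the prey's expected payoff from hide Meadow: p·2 + (1−p)·(-2) = 4p - 2
  the prey's expected payoff from hide Forest: p·(-1) + (1−p)·0 = -p
  4p - 2 = -p  ⇒  5p = 2  ⇒  p = 2/5.

p = 2/5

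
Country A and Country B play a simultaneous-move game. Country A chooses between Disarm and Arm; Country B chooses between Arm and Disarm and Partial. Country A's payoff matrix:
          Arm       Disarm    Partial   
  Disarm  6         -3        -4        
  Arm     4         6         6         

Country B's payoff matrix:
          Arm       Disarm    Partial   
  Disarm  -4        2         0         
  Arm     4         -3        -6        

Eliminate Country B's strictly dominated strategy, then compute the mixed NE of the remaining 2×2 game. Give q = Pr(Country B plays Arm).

Country B's strategy Partial is strictly dominated by Disarm: 2 > 0 and -3 > -6. Eliminate Partial.
Set Country A's expected payoff from Disarm equal to that from Arm:
  Country A's expected payoff from Disarm: q·6 + (1−q)·(-3) = 9q - 3
  Country A's expected payoff from Arm: q·4 + (1−q)·6 = -2q + 6
  9q - 3 = -2q + 6  ⇒  11q = 9  ⇒  q = 9/11.

q = 9/11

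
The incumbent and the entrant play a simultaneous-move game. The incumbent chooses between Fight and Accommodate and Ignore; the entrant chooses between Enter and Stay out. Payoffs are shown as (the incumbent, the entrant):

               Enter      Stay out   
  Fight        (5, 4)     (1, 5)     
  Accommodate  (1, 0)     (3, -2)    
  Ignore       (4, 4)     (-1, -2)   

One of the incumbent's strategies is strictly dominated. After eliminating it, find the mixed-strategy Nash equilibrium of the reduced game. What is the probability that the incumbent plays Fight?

The incumbent's strategy Ignore is strictly dominated by Fight: 5 > 4 and 1 > -1. Eliminate Ignore.
Set the entrant's expected payoff from Enter equal to that from Stay out:
  the entrant's payoff from Enter: p·4 + (1−p)·0 = 4p
  the entrant's payoff from Stay out: p·5 + (1−p)·(-2) = 7p - 2
  4p = 7p - 2  ⇒  -3p = -2  ⇒  p = 2/3.

p = 2/3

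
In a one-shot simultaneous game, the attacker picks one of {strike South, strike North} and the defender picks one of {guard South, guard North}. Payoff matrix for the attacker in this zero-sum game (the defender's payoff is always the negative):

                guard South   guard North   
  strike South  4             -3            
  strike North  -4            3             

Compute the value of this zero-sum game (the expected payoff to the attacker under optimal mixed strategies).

Set the attacker's expected payoff from strike South equal to that from strike North:
  the attacker's payoff from strike South: q·4 + (1−q)·(-3) = 7q - 3
  the attacker's payoff from strike North: q·(-4) + (1−q)·3 = -7q + 3
  7q - 3 = -7q + 3  ⇒  14q = 6  ⇒  q = 3/7.
The value is the attacker's expected payoff against this mix (using strike South): (3/7)·4 + (4/7)·(-3) = 0.

v = 0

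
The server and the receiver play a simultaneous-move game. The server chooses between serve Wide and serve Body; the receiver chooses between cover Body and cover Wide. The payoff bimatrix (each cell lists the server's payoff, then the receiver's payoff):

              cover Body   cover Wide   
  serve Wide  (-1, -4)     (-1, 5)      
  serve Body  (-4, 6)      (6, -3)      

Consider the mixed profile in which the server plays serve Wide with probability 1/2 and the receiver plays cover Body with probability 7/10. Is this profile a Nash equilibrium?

Check the receiver's indifference given the server's mix p = 1/2:
  payoff from cover Body = 1; payoff from cover Wide = 1 — equal.
Check the server's indifference given the receiver's mix q = 7/10:
  payoff from serve Wide = -1; payoff from serve Body = -1 — equal.
Both players are indifferent, so neither can profitably deviate.

Yes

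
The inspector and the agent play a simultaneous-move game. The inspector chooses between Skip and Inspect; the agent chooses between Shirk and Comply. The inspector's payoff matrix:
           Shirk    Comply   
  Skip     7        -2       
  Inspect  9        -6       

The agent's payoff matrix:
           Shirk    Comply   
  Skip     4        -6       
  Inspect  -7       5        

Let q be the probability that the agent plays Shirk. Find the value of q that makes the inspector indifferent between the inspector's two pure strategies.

Set the inspector's expected payoff from Skip equal to that from Inspect:
  the inspector's payoff to Skip: q·7 + (1−q)·(-2) = 9q - 2
  the inspector's payoff to Inspect: q·9 + (1−q)·(-6) = 15q - 6
  9q - 2 = 15q - 6  ⇒  -6q = -4  ⇒  q = 2/3.

q = 2/3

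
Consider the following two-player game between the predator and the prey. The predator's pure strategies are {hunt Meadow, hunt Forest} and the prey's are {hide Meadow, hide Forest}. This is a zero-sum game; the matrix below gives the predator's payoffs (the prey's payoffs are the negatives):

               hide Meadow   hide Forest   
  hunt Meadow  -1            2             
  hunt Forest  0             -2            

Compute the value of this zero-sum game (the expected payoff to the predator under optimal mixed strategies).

For the predator to be willing to mix, the predator must be indifferent between hunt Meadow and hunt Forest, which pins down the prey's mix.
  the predator's expected payoff from hunt Meadow: q·(-1) + (1−q)·2 = -3q + 2
  the predator's expected payoff from hunt Forest: q·0 + (1−q)·(-2) = 2q - 2
  -3q + 2 = 2q - 2  ⇒  -5q = -4  ⇒  q = 4/5.
The value is the predator's expected payoff against this mix (using hunt Meadow): (4/5)·(-1) + (1/5)·2 = -2/5.

v = -2/5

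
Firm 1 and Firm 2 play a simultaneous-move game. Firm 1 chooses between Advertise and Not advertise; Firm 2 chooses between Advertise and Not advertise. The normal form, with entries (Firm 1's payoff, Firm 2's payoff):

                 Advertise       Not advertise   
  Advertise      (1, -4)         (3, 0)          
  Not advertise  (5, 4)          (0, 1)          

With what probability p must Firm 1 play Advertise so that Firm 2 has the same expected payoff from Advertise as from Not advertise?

Firm 1's mix must leave Firm 2 indifferent between Advertise and Not advertise.
  Firm 2's payoff from Advertise: p·(-4) + (1−p)·4 = -8p + 4
  Firm 2's payoff from Not advertise: p·0 + (1−p)·1 = -p + 1
  -8p + 4 = -p + 1  ⇒  -7p = -3  ⇒  p = 3/7.

p = 3/7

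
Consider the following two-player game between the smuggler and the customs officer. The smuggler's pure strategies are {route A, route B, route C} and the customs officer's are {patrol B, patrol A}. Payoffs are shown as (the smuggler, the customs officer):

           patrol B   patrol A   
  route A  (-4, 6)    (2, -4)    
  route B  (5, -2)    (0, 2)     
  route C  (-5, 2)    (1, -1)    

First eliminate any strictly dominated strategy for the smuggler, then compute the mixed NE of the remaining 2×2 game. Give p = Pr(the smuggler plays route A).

The smuggler's strategy route C is strictly dominated by route A: -4 > -5 and 2 > 1. Eliminate route C.
For the customs officer to be willing to mix, the customs officer must be indifferent between patrol B and patrol A, which pins down the smuggler's mix.
  the customs officer's payoff to patrol B: p·6 + (1−p)·(-2) = 8p - 2
  the customs officer's payoff to patrol A: p·(-4) + (1−p)·2 = -6p + 2
  8p - 2 = -6p + 2  ⇒  14p = 4  ⇒  p = 2/7.

p = 2/7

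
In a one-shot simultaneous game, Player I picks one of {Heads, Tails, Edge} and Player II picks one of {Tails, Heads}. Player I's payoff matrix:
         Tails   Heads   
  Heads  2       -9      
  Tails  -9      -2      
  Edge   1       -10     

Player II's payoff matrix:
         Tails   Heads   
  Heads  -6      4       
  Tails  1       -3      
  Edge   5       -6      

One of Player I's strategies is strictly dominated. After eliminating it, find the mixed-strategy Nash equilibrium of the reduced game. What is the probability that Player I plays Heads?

p = 2/7

Player I's strategy Edge is strictly dominated by Heads: 2 > 1 and -9 > -10. Eliminate Edge.
In a mixed equilibrium Player II is indifferent between Tails and Heads; this condition fixes p.
  Player II's payoff from Tails: p·(-6) + (1−p)·1 = -7p + 1
  Player II's payoff from Heads: p·4 + (1−p)·(-3) = 7p - 3
  -7p + 1 = 7p - 3  ⇒  -14p = -4  ⇒  p = 2/7.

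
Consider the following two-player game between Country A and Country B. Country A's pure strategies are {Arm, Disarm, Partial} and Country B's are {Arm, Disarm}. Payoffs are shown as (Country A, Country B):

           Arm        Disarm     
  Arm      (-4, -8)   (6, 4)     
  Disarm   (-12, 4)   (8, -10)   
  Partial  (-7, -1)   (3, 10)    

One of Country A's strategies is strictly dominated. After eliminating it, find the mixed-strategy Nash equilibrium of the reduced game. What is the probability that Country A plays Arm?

Country A's strategy Partial is strictly dominated by Arm: -4 > -7 and 6 > 3. Eliminate Partial.
Country B's indifference between Arm and Disarm determines Country A's mixing probability p:
  Country B's expected payoff from Arm: p·(-8) + (1−p)·4 = -12p + 4
  Country B's expected payoff from Disarm: p·4 + (1−p)·(-10) = 14p - 10
  -12p + 4 = 14p - 10  ⇒  -26p = -14  ⇒  p = 7/13.

p = 7/13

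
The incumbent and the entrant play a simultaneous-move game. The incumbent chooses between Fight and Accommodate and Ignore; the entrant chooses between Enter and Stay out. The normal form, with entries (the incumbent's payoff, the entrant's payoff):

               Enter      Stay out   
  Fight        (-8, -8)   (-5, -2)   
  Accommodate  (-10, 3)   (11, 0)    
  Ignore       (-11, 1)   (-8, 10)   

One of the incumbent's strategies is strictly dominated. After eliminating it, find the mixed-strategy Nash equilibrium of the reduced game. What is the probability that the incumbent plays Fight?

The incumbent's strategy Ignore is strictly dominated by Fight: -8 > -11 and -5 > -8. Eliminate Ignore.
In a mixed equilibrium the entrant is indifferent between Enter and Stay out; this condition fixes p.
  the entrant's payoff from Enter: p·(-8) + (1−p)·3 = -11p + 3
  the entrant's payoff from Stay out: p·(-2) + (1−p)·0 = -2p
  -11p + 3 = -2p  ⇒  -9p = -3  ⇒  p = 1/3.

p = 1/3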